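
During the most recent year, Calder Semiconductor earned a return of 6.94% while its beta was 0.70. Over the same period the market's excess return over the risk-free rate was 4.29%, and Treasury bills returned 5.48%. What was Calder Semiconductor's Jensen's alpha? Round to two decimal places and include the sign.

-1.54%

CAPM benchmark = R_f + β(R_m − R_f) = 5.48% + 0.70 × 4.29% = 8.4830%
α = actual − benchmark = 6.94% − 8.4830% = -1.54%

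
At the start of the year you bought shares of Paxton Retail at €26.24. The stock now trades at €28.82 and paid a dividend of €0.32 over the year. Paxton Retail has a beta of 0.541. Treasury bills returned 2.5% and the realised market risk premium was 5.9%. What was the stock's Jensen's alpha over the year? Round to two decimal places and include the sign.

Realised HPR = (P1 + D1 − P0) / P0 = (28.82 + 0.32 − 26.24) / 26.24 = 2.90 / 26.24 = 11.0518%
CAPM required = R_f + β·MRP = 2.5% + 0.541 × 5.9% = 5.6919%
α = realised − required = 11.0518% − 5.6919% = +5.36%

+5.36%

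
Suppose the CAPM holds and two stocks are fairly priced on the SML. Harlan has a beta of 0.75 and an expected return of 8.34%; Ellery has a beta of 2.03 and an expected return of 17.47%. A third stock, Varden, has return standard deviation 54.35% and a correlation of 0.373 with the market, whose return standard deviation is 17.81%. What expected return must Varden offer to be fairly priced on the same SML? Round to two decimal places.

11.11%

MRP = (17.47% − 8.34%) / (2.03 − 0.75) = 7.1328%
R_f = 8.34% − 0.75 × 7.1328% = 2.9904%
β_Varden = ρ·σ_i/σ_m = 0.373 × 54.35 / 17.81 = 1.1383
E(R_Varden) = R_f + β × MRP = 2.9904% + 1.1383 × 7.1328% = 11.11%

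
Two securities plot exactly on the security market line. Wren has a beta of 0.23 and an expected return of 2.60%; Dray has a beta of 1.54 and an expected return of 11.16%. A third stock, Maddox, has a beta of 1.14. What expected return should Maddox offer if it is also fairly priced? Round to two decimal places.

MRP (SML slope) = (11.16% − 2.60%) / (1.54 − 0.23) = 8.56% / 1.31 = 6.5344%
R_f (intercept) = 2.60% − 0.23 × 6.5344% = 1.0971%
E(R_Maddox) = R_f + β × MRP = 1.0971% + 1.14 × 6.5344% = 8.55%

8.55%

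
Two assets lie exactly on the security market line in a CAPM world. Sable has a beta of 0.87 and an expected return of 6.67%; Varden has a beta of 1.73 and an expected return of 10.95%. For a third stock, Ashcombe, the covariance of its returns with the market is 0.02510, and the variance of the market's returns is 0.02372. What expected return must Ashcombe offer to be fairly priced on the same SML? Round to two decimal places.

MRP = (10.95% − 6.67%) / (1.73 − 0.87) = 4.9767%
R_f = 6.67% − 0.87 × 4.9767% = 2.3403%
β_Ashcombe = Cov / Var(R_m) = 0.02510 / 0.02372 = 1.0582
E(R_Ashcombe) = R_f + β × MRP = 2.3403% + 1.0582 × 4.9767% = 7.61%

7.61%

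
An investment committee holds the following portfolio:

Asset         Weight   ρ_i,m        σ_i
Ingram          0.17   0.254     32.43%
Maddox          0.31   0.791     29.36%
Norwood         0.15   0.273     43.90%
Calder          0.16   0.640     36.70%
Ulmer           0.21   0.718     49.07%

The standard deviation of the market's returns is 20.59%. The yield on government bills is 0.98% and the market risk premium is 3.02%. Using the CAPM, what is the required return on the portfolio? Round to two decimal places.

4.14%

β_Ingram = 0.254 × 32.43% / 20.59% = 0.4001
β_Maddox = 0.791 × 29.36% / 20.59% = 1.1279
β_Norwood = 0.273 × 43.90% / 20.59% = 0.5821
β_Calder = 0.640 × 36.70% / 20.59% = 1.1407
β_Ulmer = 0.718 × 49.07% / 20.59% = 1.7111
β_P = Σ w_i β_i = 0.17×0.4001 + 0.31×1.1279 + 0.15×0.5821 + 0.16×1.1407 + 0.21×1.7111 = 1.0468
E(R_P) = R_f + β_P × MRP = 0.98% + 1.0468 × 3.02% = 4.14%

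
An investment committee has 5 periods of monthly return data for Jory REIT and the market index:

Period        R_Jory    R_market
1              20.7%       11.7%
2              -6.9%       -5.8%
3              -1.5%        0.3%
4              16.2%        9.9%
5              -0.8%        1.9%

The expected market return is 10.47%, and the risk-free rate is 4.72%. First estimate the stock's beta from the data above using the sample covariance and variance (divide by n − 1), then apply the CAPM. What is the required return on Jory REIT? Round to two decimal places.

14.17%

Mean R_i = (20.7 − 6.9 − 1.5 + 16.2 − 0.8) / 5 = 5.5400%
Mean R_m = (11.7 − 5.8 + 0.3 + 9.9 + 1.9) / 5 = 3.6000%
Σ(R_i − R̄_i)(R_m − R̄_m) = 340.9000  ⇒  Cov = 340.9000 / 4 = 85.2250
Σ(R_m − R̄_m)² = 207.4400  ⇒  Var(R_m) = 207.4400 / 4 = 51.8600
β = Cov / Var(R_m) = 85.2250 / 51.8600 = 1.6434
MRP = 10.47% − 4.72% = 5.75%
E(R) = R_f + β × MRP = 4.72% + 1.6434 × 5.75% = 14.17%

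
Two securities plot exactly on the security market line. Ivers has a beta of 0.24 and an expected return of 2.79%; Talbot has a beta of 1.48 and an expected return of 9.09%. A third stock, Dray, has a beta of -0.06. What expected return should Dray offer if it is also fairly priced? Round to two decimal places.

1.27%

MRP (SML slope) = (9.09% − 2.79%) / (1.48 − 0.24) = 6.30% / 1.24 = 5.0806%
R_f (intercept) = 2.79% − 0.24 × 5.0806% = 1.5707%
E(R_Dray) = R_f + β × MRP = 1.5707% + -0.06 × 5.0806% = 1.27%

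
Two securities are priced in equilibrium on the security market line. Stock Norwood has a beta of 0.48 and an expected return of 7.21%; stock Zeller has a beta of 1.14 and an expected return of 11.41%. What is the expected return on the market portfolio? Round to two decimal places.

Both satisfy E(R) = R_f + β·MRP, so the slope of the SML is
MRP = (11.41% − 7.21%) / (1.14 − 0.48) = 4.20% / 0.66 = 6.3636%
R_f = E(R_Norwood) − β_Norwood·MRP = 7.21% − 0.48 × 6.3636% = 4.1555%
E(R_m) = R_f + MRP = 4.1555% + 6.3636% = 10.52%

10.52%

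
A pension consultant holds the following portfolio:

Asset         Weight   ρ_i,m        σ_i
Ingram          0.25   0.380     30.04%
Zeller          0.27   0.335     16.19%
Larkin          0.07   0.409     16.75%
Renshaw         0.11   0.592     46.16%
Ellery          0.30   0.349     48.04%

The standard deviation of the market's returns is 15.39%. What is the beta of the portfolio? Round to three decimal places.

0.834

β_Ingram = 0.380 × 30.04% / 15.39% = 0.7417
β_Zeller = 0.335 × 16.19% / 15.39% = 0.3524
β_Larkin = 0.409 × 16.75% / 15.39% = 0.4451
β_Renshaw = 0.592 × 46.16% / 15.39% = 1.7756
β_Ellery = 0.349 × 48.04% / 15.39% = 1.0894
β_P = Σ w_i β_i = 0.25×0.7417 + 0.27×0.3524 + 0.07×0.4451 + 0.11×1.7756 + 0.30×1.0894 = 0.8339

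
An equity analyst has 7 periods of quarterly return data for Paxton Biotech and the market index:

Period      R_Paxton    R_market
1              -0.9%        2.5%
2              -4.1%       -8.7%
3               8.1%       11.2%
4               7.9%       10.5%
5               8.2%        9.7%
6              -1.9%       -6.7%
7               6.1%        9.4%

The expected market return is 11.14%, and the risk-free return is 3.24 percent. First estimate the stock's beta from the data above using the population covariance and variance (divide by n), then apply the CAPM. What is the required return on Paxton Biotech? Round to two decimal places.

8.04%

Mean R_i = (-0.9 − 4.1 + 8.1 + 7.9 + 8.2 − 1.9 + 6.1) / 7 = 3.3429%
Mean R_m = (2.5 − 8.7 + 11.2 + 10.5 + 9.7 − 6.7 + 9.4) / 7 = 3.9857%
Σ(R_i − R̄_i)(R_m − R̄_m) = 263.4343  ⇒  Cov = 263.4343 / 7 = 37.6335
Σ(R_m − R̄_m)² = 433.7686  ⇒  Var(R_m) = 433.7686 / 7 = 61.9669
β = Cov / Var(R_m) = 37.6335 / 61.9669 = 0.6073
MRP = 11.14% − 3.24% = 7.90%
E(R) = R_f + β × MRP = 3.24% + 0.6073 × 7.90% = 8.04%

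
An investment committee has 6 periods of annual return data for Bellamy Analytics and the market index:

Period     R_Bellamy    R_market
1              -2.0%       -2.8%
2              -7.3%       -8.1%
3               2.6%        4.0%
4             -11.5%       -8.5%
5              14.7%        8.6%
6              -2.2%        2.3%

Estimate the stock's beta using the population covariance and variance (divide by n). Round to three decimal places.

Mean R_i = (-2.0 − 7.3 + 2.6 − 11.5 + 14.7 − 2.2) / 6 = -0.9500%
Mean R_m = (-2.8 − 8.1 + 4.0 − 8.5 + 8.6 + 2.3) / 6 = -0.7500%
Σ(R_i − R̄_i)(R_m − R̄_m) = 289.9650  ⇒  Cov = 289.9650 / 6 = 48.3275
Σ(R_m − R̄_m)² = 237.5750  ⇒  Var(R_m) = 237.5750 / 6 = 39.5958
β = Cov / Var(R_m) = 48.3275 / 39.5958 = 1.2205

1.221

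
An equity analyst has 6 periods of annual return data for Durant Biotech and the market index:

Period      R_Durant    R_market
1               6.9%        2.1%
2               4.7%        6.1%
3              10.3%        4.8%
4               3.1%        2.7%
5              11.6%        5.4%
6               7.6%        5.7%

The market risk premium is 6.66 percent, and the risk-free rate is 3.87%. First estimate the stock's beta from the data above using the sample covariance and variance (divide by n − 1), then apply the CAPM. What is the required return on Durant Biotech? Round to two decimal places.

Mean R_i = (6.9 + 4.7 + 10.3 + 3.1 + 11.6 + 7.6) / 6 = 7.3667%
Mean R_m = (2.1 + 6.1 + 4.8 + 2.7 + 5.4 + 5.7) / 6 = 4.4667%
Σ(R_i − R̄_i)(R_m − R̄_m) = 9.5033  ⇒  Cov = 9.5033 / 5 = 1.9007
Σ(R_m − R̄_m)² = 13.8933  ⇒  Var(R_m) = 13.8933 / 5 = 2.7787
β = Cov / Var(R_m) = 1.9007 / 2.7787 = 0.6840
E(R) = R_f + β × MRP = 3.87% + 0.6840 × 6.66% = 8.43%

8.43%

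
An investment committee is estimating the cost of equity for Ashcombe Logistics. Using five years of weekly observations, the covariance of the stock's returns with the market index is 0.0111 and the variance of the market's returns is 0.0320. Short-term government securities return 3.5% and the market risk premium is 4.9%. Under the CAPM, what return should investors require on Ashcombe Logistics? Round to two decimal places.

5.20%

β = Cov(R_i, R_m) / Var(R_m) = 0.0111 / 0.0320 = 0.3469
E(R) = R_f + β × MRP = 3.5% + 0.3469 × 4.9% = 5.20%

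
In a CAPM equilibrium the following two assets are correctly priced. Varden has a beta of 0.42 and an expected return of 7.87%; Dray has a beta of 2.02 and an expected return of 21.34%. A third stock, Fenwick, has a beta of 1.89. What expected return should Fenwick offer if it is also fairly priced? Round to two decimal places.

MRP (SML slope) = (21.34% − 7.87%) / (2.02 − 0.42) = 13.47% / 1.60 = 8.4188%
R_f (intercept) = 7.87% − 0.42 × 8.4188% = 4.3341%
E(R_Fenwick) = R_f + β × MRP = 4.3341% + 1.89 × 8.4188% = 20.25%

20.25%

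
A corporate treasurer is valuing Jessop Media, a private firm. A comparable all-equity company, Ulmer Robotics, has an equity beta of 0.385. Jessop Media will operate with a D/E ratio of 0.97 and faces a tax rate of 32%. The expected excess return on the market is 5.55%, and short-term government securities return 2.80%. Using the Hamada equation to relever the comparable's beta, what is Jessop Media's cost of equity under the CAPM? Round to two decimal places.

6.35%

β_L = β_U × [1 + (1 − t)(D/E)] = 0.385 × [1 + (1 − 0.32) × 0.97]
    = 0.385 × [1 + 0.68 × 0.97] = 0.385 × 1.6596 = 0.6389
E(R) = R_f + β_L × MRP = 2.80% + 0.6389 × 5.55% = 6.35%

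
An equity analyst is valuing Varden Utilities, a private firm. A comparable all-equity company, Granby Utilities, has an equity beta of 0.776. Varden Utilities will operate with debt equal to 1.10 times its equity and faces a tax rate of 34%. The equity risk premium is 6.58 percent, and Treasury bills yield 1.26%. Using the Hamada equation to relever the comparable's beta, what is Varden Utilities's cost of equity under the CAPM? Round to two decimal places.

10.07%

β_L = β_U × [1 + (1 − t)(D/E)] = 0.776 × [1 + (1 − 0.34) × 1.10]
    = 0.776 × [1 + 0.66 × 1.10] = 0.776 × 1.7260 = 1.3394
E(R) = R_f + β_L × MRP = 1.26% + 1.3394 × 6.58% = 10.07%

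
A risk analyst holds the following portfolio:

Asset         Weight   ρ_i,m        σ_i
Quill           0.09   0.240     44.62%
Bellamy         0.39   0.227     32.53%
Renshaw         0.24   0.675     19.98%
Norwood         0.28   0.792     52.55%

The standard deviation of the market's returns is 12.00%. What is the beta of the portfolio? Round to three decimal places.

β_Quill = 0.240 × 44.62% / 12.00% = 0.8924
β_Bellamy = 0.227 × 32.53% / 12.00% = 0.6154
β_Renshaw = 0.675 × 19.98% / 12.00% = 1.1239
β_Norwood = 0.792 × 52.55% / 12.00% = 3.4683
β_P = Σ w_i β_i = 0.09×0.8924 + 0.39×0.6154 + 0.24×1.1239 + 0.28×3.4683 = 1.5612

1.561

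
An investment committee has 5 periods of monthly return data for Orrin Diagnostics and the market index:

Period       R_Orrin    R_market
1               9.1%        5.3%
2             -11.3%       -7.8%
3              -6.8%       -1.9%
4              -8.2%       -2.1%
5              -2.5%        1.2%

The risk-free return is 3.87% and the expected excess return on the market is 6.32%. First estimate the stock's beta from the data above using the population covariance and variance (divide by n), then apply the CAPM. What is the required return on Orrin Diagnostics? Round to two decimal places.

13.59%

Mean R_i = (9.1 − 11.3 − 6.8 − 8.2 − 2.5) / 5 = -3.9400%
Mean R_m = (5.3 − 7.8 − 1.9 − 2.1 + 1.2) / 5 = -1.0600%
Σ(R_i − R̄_i)(R_m − R̄_m) = 142.6280  ⇒  Cov = 142.6280 / 5 = 28.5256
Σ(R_m − R̄_m)² = 92.7720  ⇒  Var(R_m) = 92.7720 / 5 = 18.5544
β = Cov / Var(R_m) = 28.5256 / 18.5544 = 1.5374
E(R) = R_f + β × MRP = 3.87% + 1.5374 × 6.32% = 13.59%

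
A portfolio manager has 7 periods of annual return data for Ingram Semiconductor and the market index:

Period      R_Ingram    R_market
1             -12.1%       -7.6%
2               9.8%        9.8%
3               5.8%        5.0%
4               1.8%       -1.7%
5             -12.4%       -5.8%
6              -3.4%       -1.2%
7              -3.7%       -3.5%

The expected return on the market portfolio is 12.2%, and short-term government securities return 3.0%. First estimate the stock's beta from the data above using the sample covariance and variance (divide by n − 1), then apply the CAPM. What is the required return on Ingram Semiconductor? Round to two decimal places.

Mean R_i = (-12.1 + 9.8 + 5.8 + 1.8 − 12.4 − 3.4 − 3.7) / 7 = -2.0286%
Mean R_m = (-7.6 + 9.8 + 5.0 − 1.7 − 5.8 − 1.2 − 3.5) / 7 = -0.7143%
Σ(R_i − R̄_i)(R_m − R̄_m) = 292.7471  ⇒  Cov = 292.7471 / 6 = 48.7912
Σ(R_m − R̄_m)² = 225.4486  ⇒  Var(R_m) = 225.4486 / 6 = 37.5748
β = Cov / Var(R_m) = 48.7912 / 37.5748 = 1.2985
MRP = 12.2% − 3.0% = 9.20%
E(R) = R_f + β × MRP = 3.0% + 1.2985 × 9.2% = 14.95%

14.95%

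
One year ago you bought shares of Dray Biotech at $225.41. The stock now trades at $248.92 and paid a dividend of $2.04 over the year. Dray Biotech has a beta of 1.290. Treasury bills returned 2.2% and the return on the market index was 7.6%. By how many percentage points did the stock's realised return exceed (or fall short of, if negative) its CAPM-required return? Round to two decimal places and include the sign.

Realised HPR = (P1 + D1 − P0) / P0 = (248.92 + 2.04 − 225.41) / 225.41 = 25.55 / 225.41 = 11.3349%
MRP = 7.6% − 2.2% = 5.40%
CAPM required = R_f + β·MRP = 2.2% + 1.290 × 5.4% = 9.1660%
α = realised − required = 11.3349% − 9.1660% = +2.17%

+2.17%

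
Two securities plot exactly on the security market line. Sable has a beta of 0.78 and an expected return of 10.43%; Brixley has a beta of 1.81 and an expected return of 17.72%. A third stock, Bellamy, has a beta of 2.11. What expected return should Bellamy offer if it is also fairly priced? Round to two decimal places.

19.84%

MRP (SML slope) = (17.72% − 10.43%) / (1.81 − 0.78) = 7.29% / 1.03 = 7.0777%
R_f (intercept) = 10.43% − 0.78 × 7.0777% = 4.9094%
E(R_Bellamy) = R_f + β × MRP = 4.9094% + 2.11 × 7.0777% = 19.84%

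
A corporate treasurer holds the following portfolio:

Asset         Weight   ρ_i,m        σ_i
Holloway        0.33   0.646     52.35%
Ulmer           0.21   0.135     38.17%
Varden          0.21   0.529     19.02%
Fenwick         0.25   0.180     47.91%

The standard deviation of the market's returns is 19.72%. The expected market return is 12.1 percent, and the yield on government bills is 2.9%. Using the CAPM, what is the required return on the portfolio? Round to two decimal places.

10.60%

β_Holloway = 0.646 × 52.35% / 19.72% = 1.7149
β_Ulmer = 0.135 × 38.17% / 19.72% = 0.2613
β_Varden = 0.529 × 19.02% / 19.72% = 0.5102
β_Fenwick = 0.180 × 47.91% / 19.72% = 0.4373
β_P = Σ w_i β_i = 0.33×1.7149 + 0.21×0.2613 + 0.21×0.5102 + 0.25×0.4373 = 0.8373
MRP = 12.1% − 2.9% = 9.20%
E(R_P) = R_f + β_P × MRP = 2.9% + 0.8373 × 9.2% = 10.60%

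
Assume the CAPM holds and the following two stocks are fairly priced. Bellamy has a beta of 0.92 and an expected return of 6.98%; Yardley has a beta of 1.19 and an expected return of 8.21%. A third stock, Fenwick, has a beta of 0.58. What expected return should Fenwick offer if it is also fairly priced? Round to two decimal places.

5.43%

MRP (SML slope) = (8.21% − 6.98%) / (1.19 − 0.92) = 1.23% / 0.27 = 4.5556%
R_f (intercept) = 6.98% − 0.92 × 4.5556% = 2.7888%
E(R_Fenwick) = R_f + β × MRP = 2.7888% + 0.58 × 4.5556% = 5.43%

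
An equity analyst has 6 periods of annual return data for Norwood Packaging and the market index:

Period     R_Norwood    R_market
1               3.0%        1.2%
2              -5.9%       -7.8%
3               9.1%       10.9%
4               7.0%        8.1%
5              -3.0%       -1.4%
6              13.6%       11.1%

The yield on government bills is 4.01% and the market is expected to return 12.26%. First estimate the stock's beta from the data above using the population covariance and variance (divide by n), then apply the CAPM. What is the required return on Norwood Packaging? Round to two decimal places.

Mean R_i = (3.0 − 5.9 + 9.1 + 7.0 − 3.0 + 13.6) / 6 = 3.9667%
Mean R_m = (1.2 − 7.8 + 10.9 + 8.1 − 1.4 + 11.1) / 6 = 3.6833%
Σ(R_i − R̄_i)(R_m − R̄_m) = 273.0067  ⇒  Cov = 273.0067 / 6 = 45.5011
Σ(R_m − R̄_m)² = 290.4683  ⇒  Var(R_m) = 290.4683 / 6 = 48.4114
β = Cov / Var(R_m) = 45.5011 / 48.4114 = 0.9399
MRP = 12.26% − 4.01% = 8.25%
E(R) = R_f + β × MRP = 4.01% + 0.9399 × 8.25% = 11.76%

11.76%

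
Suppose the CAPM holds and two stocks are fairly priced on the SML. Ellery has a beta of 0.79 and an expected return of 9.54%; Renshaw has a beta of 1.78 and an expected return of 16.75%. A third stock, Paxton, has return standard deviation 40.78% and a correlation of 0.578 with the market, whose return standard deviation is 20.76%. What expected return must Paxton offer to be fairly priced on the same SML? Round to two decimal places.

MRP = (16.75% − 9.54%) / (1.78 − 0.79) = 7.2828%
R_f = 9.54% − 0.79 × 7.2828% = 3.7866%
β_Paxton = ρ·σ_i/σ_m = 0.578 × 40.78 / 20.76 = 1.1354
E(R_Paxton) = R_f + β × MRP = 3.7866% + 1.1354 × 7.2828% = 12.06%

12.06%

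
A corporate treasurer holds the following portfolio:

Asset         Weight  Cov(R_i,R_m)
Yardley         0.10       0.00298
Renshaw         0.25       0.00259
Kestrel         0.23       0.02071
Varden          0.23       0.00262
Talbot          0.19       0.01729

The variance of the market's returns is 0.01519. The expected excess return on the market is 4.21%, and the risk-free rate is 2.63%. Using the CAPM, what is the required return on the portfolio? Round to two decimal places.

β_Yardley = 0.00298 / 0.01519 = 0.1962
β_Renshaw = 0.00259 / 0.01519 = 0.1705
β_Kestrel = 0.02071 / 0.01519 = 1.3634
β_Varden = 0.00262 / 0.01519 = 0.1725
β_Talbot = 0.01729 / 0.01519 = 1.1382
β_P = Σ w_i β_i = 0.10×0.1962 + 0.25×0.1705 + 0.23×1.3634 + 0.23×0.1725 + 0.19×1.1382 = 0.6318
E(R_P) = R_f + β_P × MRP = 2.63% + 0.6318 × 4.21% = 5.29%

5.29%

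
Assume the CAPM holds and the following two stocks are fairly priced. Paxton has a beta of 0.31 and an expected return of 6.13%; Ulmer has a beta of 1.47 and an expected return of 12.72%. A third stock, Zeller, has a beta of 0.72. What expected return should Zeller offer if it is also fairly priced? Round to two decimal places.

8.46%

MRP (SML slope) = (12.72% − 6.13%) / (1.47 − 0.31) = 6.59% / 1.16 = 5.6810%
R_f (intercept) = 6.13% − 0.31 × 5.6810% = 4.3689%
E(R_Zeller) = R_f + β × MRP = 4.3689% + 0.72 × 5.6810% = 8.46%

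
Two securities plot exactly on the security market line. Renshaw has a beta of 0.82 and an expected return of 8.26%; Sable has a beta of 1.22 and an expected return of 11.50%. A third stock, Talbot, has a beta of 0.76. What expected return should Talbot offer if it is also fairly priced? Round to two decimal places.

7.77%

MRP (SML slope) = (11.50% − 8.26%) / (1.22 − 0.82) = 3.24% / 0.40 = 8.1000%
R_f (intercept) = 8.26% − 0.82 × 8.1000% = 1.6180%
E(R_Talbot) = R_f + β × MRP = 1.6180% + 0.76 × 8.1000% = 7.77%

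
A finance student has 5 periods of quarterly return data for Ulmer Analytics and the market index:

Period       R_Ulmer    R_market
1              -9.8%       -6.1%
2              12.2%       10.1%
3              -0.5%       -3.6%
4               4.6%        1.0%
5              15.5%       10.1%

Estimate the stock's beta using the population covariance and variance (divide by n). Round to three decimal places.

Mean R_i = (-9.8 + 12.2 − 0.5 + 4.6 + 15.5) / 5 = 4.4000%
Mean R_m = (-6.1 + 10.1 − 3.6 + 1.0 + 10.1) / 5 = 2.3000%
Σ(R_i − R̄_i)(R_m − R̄_m) = 295.3500  ⇒  Cov = 295.3500 / 5 = 59.0700
Σ(R_m − R̄_m)² = 228.7400  ⇒  Var(R_m) = 228.7400 / 5 = 45.7480
β = Cov / Var(R_m) = 59.0700 / 45.7480 = 1.2912

1.291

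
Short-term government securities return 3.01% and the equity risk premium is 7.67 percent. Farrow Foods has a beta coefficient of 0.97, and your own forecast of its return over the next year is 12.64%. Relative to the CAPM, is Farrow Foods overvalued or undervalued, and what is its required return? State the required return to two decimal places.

Required return = R_f + β·MRP = 3.01% + 0.97 × 7.67% = 10.45%
Forecast 12.64% > required 10.45% → the stock plots above the SML → undervalued.

Undervalued; required return 10.45%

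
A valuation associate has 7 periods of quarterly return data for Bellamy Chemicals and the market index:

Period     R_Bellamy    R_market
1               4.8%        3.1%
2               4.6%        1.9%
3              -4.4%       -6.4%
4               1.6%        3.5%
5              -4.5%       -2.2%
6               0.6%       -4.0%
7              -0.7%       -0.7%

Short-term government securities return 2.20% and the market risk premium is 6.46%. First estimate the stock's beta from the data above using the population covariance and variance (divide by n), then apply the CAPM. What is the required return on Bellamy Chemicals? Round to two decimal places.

Mean R_i = (4.8 + 4.6 − 4.4 + 1.6 − 4.5 + 0.6 − 0.7) / 7 = 0.2857%
Mean R_m = (3.1 + 1.9 − 6.4 + 3.5 − 2.2 − 4.0 − 0.7) / 7 = -0.6857%
Σ(R_i − R̄_i)(R_m − R̄_m) = 66.7414  ⇒  Cov = 66.7414 / 7 = 9.5345
Σ(R_m − R̄_m)² = 84.4686  ⇒  Var(R_m) = 84.4686 / 7 = 12.0669
β = Cov / Var(R_m) = 9.5345 / 12.0669 = 0.7901
E(R) = R_f + β × MRP = 2.20% + 0.7901 × 6.46% = 7.30%

7.30%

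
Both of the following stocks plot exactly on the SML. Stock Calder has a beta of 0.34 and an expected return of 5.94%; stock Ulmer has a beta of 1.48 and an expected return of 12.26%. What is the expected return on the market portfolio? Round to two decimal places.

9.60%

Both satisfy E(R) = R_f + β·MRP, so the slope of the SML is
MRP = (12.26% − 5.94%) / (1.48 − 0.34) = 6.32% / 1.14 = 5.5439%
R_f = E(R_Calder) − β_Calder·MRP = 5.94% − 0.34 × 5.5439% = 4.0551%
E(R_m) = R_f + MRP = 4.0551% + 5.5439% = 9.60%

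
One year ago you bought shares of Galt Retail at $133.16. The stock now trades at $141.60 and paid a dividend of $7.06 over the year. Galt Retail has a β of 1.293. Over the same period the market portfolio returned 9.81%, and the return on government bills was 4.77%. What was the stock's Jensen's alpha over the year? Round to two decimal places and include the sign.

+0.35%

Realised HPR = (P1 + D1 − P0) / P0 = (141.60 + 7.06 − 133.16) / 133.16 = 15.50 / 133.16 = 11.6401%
MRP = 9.81% − 4.77% = 5.04%
CAPM required = R_f + β·MRP = 4.77% + 1.293 × 5.04% = 11.28672%
α = realised − required = 11.6401% − 11.28672% = +0.35%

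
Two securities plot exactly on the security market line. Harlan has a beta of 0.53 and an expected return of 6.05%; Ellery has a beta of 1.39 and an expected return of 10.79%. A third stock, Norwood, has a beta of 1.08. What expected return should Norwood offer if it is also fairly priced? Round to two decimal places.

MRP (SML slope) = (10.79% − 6.05%) / (1.39 − 0.53) = 4.74% / 0.86 = 5.5116%
R_f (intercept) = 6.05% − 0.53 × 5.5116% = 3.1289%
E(R_Norwood) = R_f + β × MRP = 3.1289% + 1.08 × 5.5116% = 9.08%

9.08%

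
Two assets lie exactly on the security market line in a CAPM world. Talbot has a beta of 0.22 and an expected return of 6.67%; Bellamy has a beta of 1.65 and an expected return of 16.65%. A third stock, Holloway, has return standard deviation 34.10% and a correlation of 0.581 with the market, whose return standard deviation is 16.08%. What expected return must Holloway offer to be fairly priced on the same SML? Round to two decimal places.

13.73%

MRP = (16.65% − 6.67%) / (1.65 − 0.22) = 6.9790%
R_f = 6.67% − 0.22 × 6.9790% = 5.1346%
β_Holloway = ρ·σ_i/σ_m = 0.581 × 34.10 / 16.08 = 1.2321
E(R_Holloway) = R_f + β × MRP = 5.1346% + 1.2321 × 6.9790% = 13.73%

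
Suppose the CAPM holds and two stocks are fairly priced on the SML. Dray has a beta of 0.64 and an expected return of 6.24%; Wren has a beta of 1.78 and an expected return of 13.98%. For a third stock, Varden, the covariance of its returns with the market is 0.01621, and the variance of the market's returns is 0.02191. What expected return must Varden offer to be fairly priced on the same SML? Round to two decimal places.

MRP = (13.98% − 6.24%) / (1.78 − 0.64) = 6.7895%
R_f = 6.24% − 0.64 × 6.7895% = 1.8947%
β_Varden = Cov / Var(R_m) = 0.01621 / 0.02191 = 0.7398
E(R_Varden) = R_f + β × MRP = 1.8947% + 0.7398 × 6.7895% = 6.92%

6.92%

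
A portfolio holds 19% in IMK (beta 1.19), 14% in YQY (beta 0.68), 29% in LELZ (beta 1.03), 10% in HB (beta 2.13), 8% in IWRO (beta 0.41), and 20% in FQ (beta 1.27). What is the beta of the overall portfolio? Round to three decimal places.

β_P = Σ w_i β_i = 0.19×1.19 + 0.14×0.68 + 0.29×1.03 + 0.10×2.13 + 0.08×0.41 + 0.20×1.27 = 1.1198

1.120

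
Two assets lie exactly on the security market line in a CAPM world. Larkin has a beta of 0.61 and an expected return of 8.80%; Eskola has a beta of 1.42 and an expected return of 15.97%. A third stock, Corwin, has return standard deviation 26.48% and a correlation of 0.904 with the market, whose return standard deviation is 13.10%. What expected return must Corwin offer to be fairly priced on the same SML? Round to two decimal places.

MRP = (15.97% − 8.80%) / (1.42 − 0.61) = 8.8519%
R_f = 8.80% − 0.61 × 8.8519% = 3.4003%
β_Corwin = ρ·σ_i/σ_m = 0.904 × 26.48 / 13.10 = 1.8273
E(R_Corwin) = R_f + β × MRP = 3.4003% + 1.8273 × 8.8519% = 19.58%

19.58%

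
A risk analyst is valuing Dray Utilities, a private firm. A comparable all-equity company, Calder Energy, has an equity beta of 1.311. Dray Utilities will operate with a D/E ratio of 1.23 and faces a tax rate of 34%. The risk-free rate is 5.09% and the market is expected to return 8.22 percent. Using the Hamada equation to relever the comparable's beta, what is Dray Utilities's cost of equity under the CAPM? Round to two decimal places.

12.52%

β_L = β_U × [1 + (1 − t)(D/E)] = 1.311 × [1 + (1 − 0.34) × 1.23]
    = 1.311 × [1 + 0.66 × 1.23] = 1.311 × 1.8118 = 2.3753
MRP = 8.22% − 5.09% = 3.13%
E(R) = R_f + β_L × MRP = 5.09% + 2.3753 × 3.13% = 12.52%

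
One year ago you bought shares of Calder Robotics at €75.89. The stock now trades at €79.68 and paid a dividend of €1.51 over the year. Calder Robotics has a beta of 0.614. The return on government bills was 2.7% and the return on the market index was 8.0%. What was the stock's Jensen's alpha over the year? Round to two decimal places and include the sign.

+1.03%

Realised HPR = (P1 + D1 − P0) / P0 = (79.68 + 1.51 − 75.89) / 75.89 = 5.30 / 75.89 = 6.9838%
MRP = 8.0% − 2.7% = 5.30%
CAPM required = R_f + β·MRP = 2.7% + 0.614 × 5.3% = 5.9542%
α = realised − required = 6.9838% − 5.9542% = +1.03%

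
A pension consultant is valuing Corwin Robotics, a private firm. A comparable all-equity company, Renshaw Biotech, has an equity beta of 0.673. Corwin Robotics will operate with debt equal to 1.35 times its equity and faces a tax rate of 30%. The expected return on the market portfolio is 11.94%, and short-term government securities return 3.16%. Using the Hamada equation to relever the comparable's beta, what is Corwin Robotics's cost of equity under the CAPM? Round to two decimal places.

14.65%

β_L = β_U × [1 + (1 − t)(D/E)] = 0.673 × [1 + (1 − 0.30) × 1.35]
    = 0.673 × [1 + 0.70 × 1.35] = 0.673 × 1.9450 = 1.3090
MRP = 11.94% − 3.16% = 8.78%
E(R) = R_f + β_L × MRP = 3.16% + 1.3090 × 8.78% = 14.65%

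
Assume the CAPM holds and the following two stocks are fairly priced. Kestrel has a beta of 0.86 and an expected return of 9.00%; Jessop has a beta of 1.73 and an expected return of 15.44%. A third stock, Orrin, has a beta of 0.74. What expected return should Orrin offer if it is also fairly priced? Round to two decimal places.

MRP (SML slope) = (15.44% − 9.00%) / (1.73 − 0.86) = 6.44% / 0.87 = 7.4023%
R_f (intercept) = 9.00% − 0.86 × 7.4023% = 2.6340%
E(R_Orrin) = R_f + β × MRP = 2.6340% + 0.74 × 7.4023% = 8.11%

8.11%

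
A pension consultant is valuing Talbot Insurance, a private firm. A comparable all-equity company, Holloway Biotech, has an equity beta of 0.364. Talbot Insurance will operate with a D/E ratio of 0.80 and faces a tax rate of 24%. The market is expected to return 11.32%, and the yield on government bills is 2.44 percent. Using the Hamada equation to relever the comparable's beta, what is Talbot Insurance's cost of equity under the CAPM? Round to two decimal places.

β_L = β_U × [1 + (1 − t)(D/E)] = 0.364 × [1 + (1 − 0.24) × 0.80]
    = 0.364 × [1 + 0.76 × 0.80] = 0.364 × 1.6080 = 0.5853
MRP = 11.32% − 2.44% = 8.88%
E(R) = R_f + β_L × MRP = 2.44% + 0.5853 × 8.88% = 7.64%

7.64%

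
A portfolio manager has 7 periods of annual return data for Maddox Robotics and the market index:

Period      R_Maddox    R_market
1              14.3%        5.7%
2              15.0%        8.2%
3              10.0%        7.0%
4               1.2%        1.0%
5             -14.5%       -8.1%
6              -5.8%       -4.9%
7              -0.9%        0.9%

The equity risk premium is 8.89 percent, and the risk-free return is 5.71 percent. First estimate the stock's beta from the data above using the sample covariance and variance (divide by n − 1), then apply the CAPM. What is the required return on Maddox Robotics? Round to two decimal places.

Mean R_i = (14.3 + 15.0 + 10.0 + 1.2 − 14.5 − 5.8 − 0.9) / 7 = 2.7571%
Mean R_m = (5.7 + 8.2 + 7.0 + 1.0 − 8.1 − 4.9 + 0.9) / 7 = 1.4000%
Σ(R_i − R̄_i)(R_m − R̄_m) = 393.7500  ⇒  Cov = 393.7500 / 6 = 65.6250
Σ(R_m − R̄_m)² = 226.4400  ⇒  Var(R_m) = 226.4400 / 6 = 37.7400
β = Cov / Var(R_m) = 65.6250 / 37.7400 = 1.7389
E(R) = R_f + β × MRP = 5.71% + 1.7389 × 8.89% = 21.17%

21.17%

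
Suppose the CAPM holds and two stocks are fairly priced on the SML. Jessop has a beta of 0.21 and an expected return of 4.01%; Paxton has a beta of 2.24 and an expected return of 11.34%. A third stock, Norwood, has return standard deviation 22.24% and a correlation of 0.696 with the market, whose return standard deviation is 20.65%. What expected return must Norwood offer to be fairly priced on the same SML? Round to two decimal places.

5.96%

MRP = (11.34% − 4.01%) / (2.24 − 0.21) = 3.6108%
R_f = 4.01% − 0.21 × 3.6108% = 3.2517%
β_Norwood = ρ·σ_i/σ_m = 0.696 × 22.24 / 20.65 = 0.7496
E(R_Norwood) = R_f + β × MRP = 3.2517% + 0.7496 × 3.6108% = 5.96%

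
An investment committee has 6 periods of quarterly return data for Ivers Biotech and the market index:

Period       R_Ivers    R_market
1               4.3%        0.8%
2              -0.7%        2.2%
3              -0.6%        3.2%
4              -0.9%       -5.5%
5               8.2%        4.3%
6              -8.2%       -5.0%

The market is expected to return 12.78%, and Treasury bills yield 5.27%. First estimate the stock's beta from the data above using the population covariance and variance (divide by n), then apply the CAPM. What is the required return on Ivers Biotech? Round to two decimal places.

Mean R_i = (4.3 − 0.7 − 0.6 − 0.9 + 8.2 − 8.2) / 6 = 0.3500%
Mean R_m = (0.8 + 2.2 + 3.2 − 5.5 + 4.3 − 5.0) / 6 = 0.0000%
Σ(R_i − R̄_i)(R_m − R̄_m) = 81.1900  ⇒  Cov = 81.1900 / 6 = 13.5317
Σ(R_m − R̄_m)² = 89.4600  ⇒  Var(R_m) = 89.4600 / 6 = 14.9100
β = Cov / Var(R_m) = 13.5317 / 14.9100 = 0.9076
MRP = 12.78% − 5.27% = 7.51%
E(R) = R_f + β × MRP = 5.27% + 0.9076 × 7.51% = 12.09%

12.09%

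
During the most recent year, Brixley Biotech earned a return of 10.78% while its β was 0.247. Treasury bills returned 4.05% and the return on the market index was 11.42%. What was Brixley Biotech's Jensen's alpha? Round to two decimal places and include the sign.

Market excess return = 11.42% − 4.05% = 7.37%
CAPM benchmark = R_f + β(R_m − R_f) = 4.05% + 0.247 × 7.37% = 5.87039%
α = actual − benchmark = 10.78% − 5.87039% = +4.91%

+4.91%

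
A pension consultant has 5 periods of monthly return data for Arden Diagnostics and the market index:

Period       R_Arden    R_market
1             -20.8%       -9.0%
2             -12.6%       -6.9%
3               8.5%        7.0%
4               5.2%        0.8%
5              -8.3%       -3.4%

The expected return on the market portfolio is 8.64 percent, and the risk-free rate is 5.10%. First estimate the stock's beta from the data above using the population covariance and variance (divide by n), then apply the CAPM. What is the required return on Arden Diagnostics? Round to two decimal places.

Mean R_i = (-20.8 − 12.6 + 8.5 + 5.2 − 8.3) / 5 = -5.6000%
Mean R_m = (-9.0 − 6.9 + 7.0 + 0.8 − 3.4) / 5 = -2.3000%
Σ(R_i − R̄_i)(R_m − R̄_m) = 301.6200  ⇒  Cov = 301.6200 / 5 = 60.3240
Σ(R_m − R̄_m)² = 163.3600  ⇒  Var(R_m) = 163.3600 / 5 = 32.6720
β = Cov / Var(R_m) = 60.3240 / 32.6720 = 1.8464
MRP = 8.64% − 5.10% = 3.54%
E(R) = R_f + β × MRP = 5.10% + 1.8464 × 3.54% = 11.64%

11.64%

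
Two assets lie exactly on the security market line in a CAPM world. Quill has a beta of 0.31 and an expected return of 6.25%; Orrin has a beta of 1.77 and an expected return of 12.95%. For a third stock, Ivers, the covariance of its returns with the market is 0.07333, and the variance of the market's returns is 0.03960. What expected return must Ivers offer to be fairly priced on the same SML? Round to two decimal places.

MRP = (12.95% − 6.25%) / (1.77 − 0.31) = 4.5890%
R_f = 6.25% − 0.31 × 4.5890% = 4.8274%
β_Ivers = Cov / Var(R_m) = 0.07333 / 0.03960 = 1.8518
E(R_Ivers) = R_f + β × MRP = 4.8274% + 1.8518 × 4.5890% = 13.33%

13.33%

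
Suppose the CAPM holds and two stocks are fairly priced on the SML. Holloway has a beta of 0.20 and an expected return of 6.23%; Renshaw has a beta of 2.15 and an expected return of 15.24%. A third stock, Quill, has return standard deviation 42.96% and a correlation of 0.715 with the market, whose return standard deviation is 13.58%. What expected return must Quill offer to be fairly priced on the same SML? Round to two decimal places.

15.76%

MRP = (15.24% − 6.23%) / (2.15 − 0.20) = 4.6205%
R_f = 6.23% − 0.20 × 4.6205% = 5.3059%
β_Quill = ρ·σ_i/σ_m = 0.715 × 42.96 / 13.58 = 2.2619
E(R_Quill) = R_f + β × MRP = 5.3059% + 2.2619 × 4.6205% = 15.76%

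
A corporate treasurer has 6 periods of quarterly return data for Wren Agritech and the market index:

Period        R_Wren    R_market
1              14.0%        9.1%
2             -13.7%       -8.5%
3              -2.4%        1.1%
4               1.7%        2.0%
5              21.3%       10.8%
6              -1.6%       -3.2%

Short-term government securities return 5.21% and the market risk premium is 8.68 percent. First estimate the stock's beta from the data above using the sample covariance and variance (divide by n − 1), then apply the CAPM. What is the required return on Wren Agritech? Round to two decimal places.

19.69%

Mean R_i = (14.0 − 13.7 − 2.4 + 1.7 + 21.3 − 1.6) / 6 = 3.2167%
Mean R_m = (9.1 − 8.5 + 1.1 + 2.0 + 10.8 − 3.2) / 6 = 1.8833%
Σ(R_i − R̄_i)(R_m − R̄_m) = 443.4217  ⇒  Cov = 443.4217 / 5 = 88.6843
Σ(R_m − R̄_m)² = 265.8683  ⇒  Var(R_m) = 265.8683 / 5 = 53.1737
β = Cov / Var(R_m) = 88.6843 / 53.1737 = 1.6678
E(R) = R_f + β × MRP = 5.21% + 1.6678 × 8.68% = 19.69%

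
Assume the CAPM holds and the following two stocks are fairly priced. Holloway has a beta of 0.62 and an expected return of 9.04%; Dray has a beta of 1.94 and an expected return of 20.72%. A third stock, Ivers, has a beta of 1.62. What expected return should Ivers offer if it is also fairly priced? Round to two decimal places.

MRP (SML slope) = (20.72% − 9.04%) / (1.94 − 0.62) = 11.68% / 1.32 = 8.8485%
R_f (intercept) = 9.04% − 0.62 × 8.8485% = 3.5539%
E(R_Ivers) = R_f + β × MRP = 3.5539% + 1.62 × 8.8485% = 17.89%

17.89%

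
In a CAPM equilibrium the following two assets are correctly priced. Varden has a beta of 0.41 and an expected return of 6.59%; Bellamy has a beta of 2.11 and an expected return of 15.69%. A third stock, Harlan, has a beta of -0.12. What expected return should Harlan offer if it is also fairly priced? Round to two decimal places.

3.75%

MRP (SML slope) = (15.69% − 6.59%) / (2.11 − 0.41) = 9.10% / 1.70 = 5.3529%
R_f (intercept) = 6.59% − 0.41 × 5.3529% = 4.3953%
E(R_Harlan) = R_f + β × MRP = 4.3953% + -0.12 × 5.3529% = 3.75%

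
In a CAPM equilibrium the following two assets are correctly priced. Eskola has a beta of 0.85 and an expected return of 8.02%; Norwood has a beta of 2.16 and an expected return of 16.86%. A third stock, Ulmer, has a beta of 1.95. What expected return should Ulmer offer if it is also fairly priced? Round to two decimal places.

15.44%

MRP (SML slope) = (16.86% − 8.02%) / (2.16 − 0.85) = 8.84% / 1.31 = 6.7481%
R_f (intercept) = 8.02% − 0.85 × 6.7481% = 2.2841%
E(R_Ulmer) = R_f + β × MRP = 2.2841% + 1.95 × 6.7481% = 15.44%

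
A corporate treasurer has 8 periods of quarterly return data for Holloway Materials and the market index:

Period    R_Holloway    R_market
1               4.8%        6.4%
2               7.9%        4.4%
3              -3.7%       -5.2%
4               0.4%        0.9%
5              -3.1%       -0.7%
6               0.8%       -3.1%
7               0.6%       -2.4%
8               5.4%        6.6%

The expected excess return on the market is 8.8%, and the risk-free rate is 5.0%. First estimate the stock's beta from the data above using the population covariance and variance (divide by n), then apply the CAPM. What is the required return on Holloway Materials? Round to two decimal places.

11.69%

Mean R_i = (4.8 + 7.9 − 3.7 + 0.4 − 3.1 + 0.8 + 0.6 + 5.4) / 8 = 1.6375%
Mean R_m = (6.4 + 4.4 − 5.2 + 0.9 − 0.7 − 3.1 − 2.4 + 6.6) / 8 = 0.8625%
Σ(R_i − R̄_i)(R_m − R̄_m) = 107.6713  ⇒  Cov = 107.6713 / 8 = 13.4589
Σ(R_m − R̄_m)² = 141.6388  ⇒  Var(R_m) = 141.6388 / 8 = 17.7049
β = Cov / Var(R_m) = 13.4589 / 17.7049 = 0.7602
E(R) = R_f + β × MRP = 5.0% + 0.7602 × 8.8% = 11.69%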